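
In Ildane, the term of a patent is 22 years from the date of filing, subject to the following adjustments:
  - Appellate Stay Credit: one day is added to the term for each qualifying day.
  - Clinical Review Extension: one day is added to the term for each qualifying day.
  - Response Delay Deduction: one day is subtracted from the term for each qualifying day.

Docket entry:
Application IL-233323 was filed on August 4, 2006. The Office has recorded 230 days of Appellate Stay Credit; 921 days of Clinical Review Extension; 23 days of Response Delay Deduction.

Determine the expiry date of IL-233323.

September 6, 2031

Base term: filing date + 22 years → 4 August 2028.
Appellate Stay Credit: +230 days → 22 March 2029.
Clinical Review Extension: +921 days → 29 September 2031.
Response Delay Deduction: −23 days → 6 September 2031.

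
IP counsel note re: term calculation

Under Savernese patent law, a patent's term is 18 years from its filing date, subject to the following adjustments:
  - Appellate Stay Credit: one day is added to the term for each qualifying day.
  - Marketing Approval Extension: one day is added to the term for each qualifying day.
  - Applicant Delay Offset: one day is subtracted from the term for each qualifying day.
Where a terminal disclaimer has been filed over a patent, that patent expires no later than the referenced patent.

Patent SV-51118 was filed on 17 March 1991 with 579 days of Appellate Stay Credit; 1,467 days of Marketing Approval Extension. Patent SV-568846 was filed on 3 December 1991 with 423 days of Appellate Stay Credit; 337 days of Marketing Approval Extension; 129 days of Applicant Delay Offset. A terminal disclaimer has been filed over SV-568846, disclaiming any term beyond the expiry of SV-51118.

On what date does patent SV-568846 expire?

Natural term of SV-568846:
  Base: filing + 18 years → 3 December 2009.
  Appellate Stay Credit: +423 days → 30 January 2011.
  Marketing Approval Extension: +337 days → 2 January 2012.
  Applicant Delay Offset: −129 days → 26 August 2011.
Expiry of referenced patent SV-51118:
  Base: filing + 18 years → 17 March 2009.
  Appellate Stay Credit: +579 days → 17 October 2010.
  Marketing Approval Extension: +1467 days → 23 October 2014.
Terminal disclaimer: SV-568846 expires on the earlier of 26 August 2011 and 23 October 2014.

August 26, 2011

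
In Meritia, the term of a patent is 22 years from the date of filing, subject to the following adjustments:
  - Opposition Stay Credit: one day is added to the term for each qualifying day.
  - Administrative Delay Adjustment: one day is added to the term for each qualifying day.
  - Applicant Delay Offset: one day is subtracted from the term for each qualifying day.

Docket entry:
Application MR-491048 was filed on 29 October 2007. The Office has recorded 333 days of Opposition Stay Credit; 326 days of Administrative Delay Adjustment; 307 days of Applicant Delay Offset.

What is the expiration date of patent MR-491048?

Base term: filing date + 22 years → 29 October 2029.
Opposition Stay Credit: +333 days → 27 September 2030.
Administrative Delay Adjustment: +326 days → 19 August 2031.
Applicant Delay Offset: −307 days → 16 October 2030.

October 16, 2030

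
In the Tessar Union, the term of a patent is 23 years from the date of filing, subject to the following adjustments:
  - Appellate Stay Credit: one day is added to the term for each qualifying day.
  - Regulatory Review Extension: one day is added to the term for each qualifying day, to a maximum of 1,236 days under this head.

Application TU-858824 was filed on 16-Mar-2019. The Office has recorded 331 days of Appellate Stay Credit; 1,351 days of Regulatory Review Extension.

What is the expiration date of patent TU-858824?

June 30, 2046

Base term: filing date + 23 years → 16 March 2042.
Appellate Stay Credit: +331 days → 10 February 2043.
Regulatory Review Extension: 1351 days claimed exceeds the 1236-day cap, so +1236 days → 30 June 2046.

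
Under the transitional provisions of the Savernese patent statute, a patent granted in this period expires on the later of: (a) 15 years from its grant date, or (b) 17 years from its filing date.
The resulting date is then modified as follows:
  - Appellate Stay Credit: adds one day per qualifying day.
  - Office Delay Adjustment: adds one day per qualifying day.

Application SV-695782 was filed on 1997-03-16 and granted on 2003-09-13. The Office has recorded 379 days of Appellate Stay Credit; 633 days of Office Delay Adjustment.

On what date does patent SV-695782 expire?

(a) grant + 15 years → 13 September 2018.
(b) filing + 17 years → 16 March 2014.
Later of the two: 13 September 2018.
Appellate Stay Credit: +379 days → 27 September 2019.
Office Delay Adjustment: +633 days → 21 June 2021.

June 21, 2021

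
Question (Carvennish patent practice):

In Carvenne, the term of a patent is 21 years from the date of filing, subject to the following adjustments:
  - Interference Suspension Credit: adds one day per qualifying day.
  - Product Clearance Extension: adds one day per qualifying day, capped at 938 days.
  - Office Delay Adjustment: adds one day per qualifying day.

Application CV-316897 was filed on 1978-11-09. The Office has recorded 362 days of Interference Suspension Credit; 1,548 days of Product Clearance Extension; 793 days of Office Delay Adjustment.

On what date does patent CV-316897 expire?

Base term: filing date + 21 years → 9 November 1999.
Interference Suspension Credit: +362 days → 5 November 2000.
Product Clearance Extension: 1548 days claimed exceeds the 938-day cap, so +938 days → 1 June 2003.
Office Delay Adjustment: +793 days → 2 August 2005.

2005-08-02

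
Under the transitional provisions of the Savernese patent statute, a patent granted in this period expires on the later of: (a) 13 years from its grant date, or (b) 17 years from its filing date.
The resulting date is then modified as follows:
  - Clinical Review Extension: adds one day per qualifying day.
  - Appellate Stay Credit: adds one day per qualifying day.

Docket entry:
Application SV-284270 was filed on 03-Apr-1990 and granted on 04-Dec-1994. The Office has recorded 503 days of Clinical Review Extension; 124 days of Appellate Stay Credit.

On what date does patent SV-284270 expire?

August 22, 2009

(a) grant + 13 years → 4 December 2007.
(b) filing + 17 years → 3 April 2007.
Later of the two: 4 December 2007.
Clinical Review Extension: +503 days → 20 April 2009.
Appellate Stay Credit: +124 days → 22 August 2009.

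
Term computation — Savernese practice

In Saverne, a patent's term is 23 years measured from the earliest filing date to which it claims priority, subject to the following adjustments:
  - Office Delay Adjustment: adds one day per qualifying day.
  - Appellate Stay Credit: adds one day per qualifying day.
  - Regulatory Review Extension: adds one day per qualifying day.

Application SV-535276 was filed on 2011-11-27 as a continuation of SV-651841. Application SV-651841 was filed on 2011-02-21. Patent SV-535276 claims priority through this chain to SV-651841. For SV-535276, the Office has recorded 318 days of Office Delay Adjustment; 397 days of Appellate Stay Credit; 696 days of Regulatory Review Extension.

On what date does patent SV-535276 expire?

Earliest priority filing: 21 February 2011.
Base term: 21 February 2011 + 23 years → 21 February 2034.
Office Delay Adjustment: +318 days → 5 January 2035.
Appellate Stay Credit: +397 days → 6 February 2036.
Regulatory Review Extension: +696 days → 2 January 2038.

2038-01-02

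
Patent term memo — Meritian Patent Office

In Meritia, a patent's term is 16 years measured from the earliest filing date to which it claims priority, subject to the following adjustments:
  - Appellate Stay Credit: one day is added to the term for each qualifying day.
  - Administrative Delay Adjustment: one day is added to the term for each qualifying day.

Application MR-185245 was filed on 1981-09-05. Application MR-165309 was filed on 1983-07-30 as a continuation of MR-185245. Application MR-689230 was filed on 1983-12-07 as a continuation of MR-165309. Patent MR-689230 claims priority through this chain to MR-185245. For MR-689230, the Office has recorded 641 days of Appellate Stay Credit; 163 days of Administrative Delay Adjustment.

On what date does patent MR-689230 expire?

Earliest priority filing: 5 September 1981.
Base term: 5 September 1981 + 16 years → 5 September 1997.
Appellate Stay Credit: +641 days → 8 June 1999.
Administrative Delay Adjustment: +163 days → 18 November 1999.

November 18, 1999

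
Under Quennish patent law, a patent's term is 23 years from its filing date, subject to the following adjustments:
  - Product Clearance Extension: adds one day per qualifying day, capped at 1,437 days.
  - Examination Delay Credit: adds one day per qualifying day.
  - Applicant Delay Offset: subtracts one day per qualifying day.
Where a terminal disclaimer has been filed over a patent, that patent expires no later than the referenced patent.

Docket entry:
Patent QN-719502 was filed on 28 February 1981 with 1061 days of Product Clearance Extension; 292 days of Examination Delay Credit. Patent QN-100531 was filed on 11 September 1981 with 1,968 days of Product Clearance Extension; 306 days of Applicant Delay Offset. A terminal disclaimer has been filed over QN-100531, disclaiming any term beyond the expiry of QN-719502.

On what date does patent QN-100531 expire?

Natural term of QN-100531:
  Base: filing + 23 years → 11 September 2004.
  Product Clearance Extension: 1968 days claimed exceeds the 1437-day cap, so +1437 days → 18 August 2008.
  Applicant Delay Offset: −306 days → 17 October 2007.
Expiry of referenced patent QN-719502:
  Base: filing + 23 years → 28 February 2004.
  Product Clearance Extension: 1061 days (within the 1437-day cap) → +1061 days → 24 January 2007.
  Examination Delay Credit: +292 days → 12 November 2007.
Terminal disclaimer: QN-100531 expires on the earlier of 17 October 2007 and 12 November 2007.

2007-10-17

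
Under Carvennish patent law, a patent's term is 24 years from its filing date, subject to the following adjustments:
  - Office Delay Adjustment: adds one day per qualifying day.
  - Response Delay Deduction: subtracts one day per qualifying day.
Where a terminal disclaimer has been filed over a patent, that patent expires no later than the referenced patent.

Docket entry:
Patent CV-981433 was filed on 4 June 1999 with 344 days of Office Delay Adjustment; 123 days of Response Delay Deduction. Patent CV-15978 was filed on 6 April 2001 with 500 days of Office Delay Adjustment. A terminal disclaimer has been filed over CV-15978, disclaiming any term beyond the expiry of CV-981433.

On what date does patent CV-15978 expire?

2024-01-11

Natural term of CV-15978:
  Base: filing + 24 years → 6 April 2025.
  Office Delay Adjustment: +500 days → 19 August 2026.
Expiry of referenced patent CV-981433:
  Base: filing + 24 years → 4 June 2023.
  Office Delay Adjustment: +344 days → 13 May 2024.
  Response Delay Deduction: −123 days → 11 January 2024.
Terminal disclaimer: CV-15978 expires on the earlier of 19 August 2026 and 11 January 2024.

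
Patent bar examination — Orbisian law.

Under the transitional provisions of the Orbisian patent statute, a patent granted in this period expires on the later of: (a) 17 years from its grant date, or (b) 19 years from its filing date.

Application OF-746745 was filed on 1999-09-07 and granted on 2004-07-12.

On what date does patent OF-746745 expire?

July 12, 2021

(a) grant + 17 years → 12 July 2021.
(b) filing + 19 years → 7 September 2018.
Later of the two: 12 July 2021.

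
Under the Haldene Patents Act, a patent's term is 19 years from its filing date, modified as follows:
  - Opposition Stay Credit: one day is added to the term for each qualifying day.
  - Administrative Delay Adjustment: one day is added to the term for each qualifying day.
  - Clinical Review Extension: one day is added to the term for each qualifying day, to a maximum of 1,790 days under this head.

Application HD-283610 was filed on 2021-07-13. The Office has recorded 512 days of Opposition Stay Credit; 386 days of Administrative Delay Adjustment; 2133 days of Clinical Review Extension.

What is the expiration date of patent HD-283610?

November 22, 2047

Base term: filing date + 19 years → 13 July 2040.
Opposition Stay Credit: +512 days → 7 December 2041.
Administrative Delay Adjustment: +386 days → 28 December 2042.
Clinical Review Extension: 2133 days claimed exceeds the 1790-day cap, so +1790 days → 22 November 2047.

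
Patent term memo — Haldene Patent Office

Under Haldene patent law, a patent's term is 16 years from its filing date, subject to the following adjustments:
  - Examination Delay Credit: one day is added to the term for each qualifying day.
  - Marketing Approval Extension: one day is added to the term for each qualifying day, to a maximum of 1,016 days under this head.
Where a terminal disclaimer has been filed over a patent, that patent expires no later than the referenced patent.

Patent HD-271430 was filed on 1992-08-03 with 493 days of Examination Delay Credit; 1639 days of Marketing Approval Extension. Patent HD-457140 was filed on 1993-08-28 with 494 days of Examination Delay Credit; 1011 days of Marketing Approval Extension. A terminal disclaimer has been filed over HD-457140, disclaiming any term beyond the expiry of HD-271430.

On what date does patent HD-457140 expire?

Natural term of HD-457140:
  Base: filing + 16 years → 28 August 2009.
  Examination Delay Credit: +494 days → 4 January 2011.
  Marketing Approval Extension: 1011 days (within the 1016-day cap) → +1011 days → 11 October 2013.
Expiry of referenced patent HD-271430:
  Base: filing + 16 years → 3 August 2008.
  Examination Delay Credit: +493 days → 9 December 2009.
  Marketing Approval Extension: 1639 days claimed exceeds the 1016-day cap, so +1016 days → 20 September 2012.
Terminal disclaimer: HD-457140 expires on the earlier of 11 October 2013 and 20 September 2012.

2012-09-20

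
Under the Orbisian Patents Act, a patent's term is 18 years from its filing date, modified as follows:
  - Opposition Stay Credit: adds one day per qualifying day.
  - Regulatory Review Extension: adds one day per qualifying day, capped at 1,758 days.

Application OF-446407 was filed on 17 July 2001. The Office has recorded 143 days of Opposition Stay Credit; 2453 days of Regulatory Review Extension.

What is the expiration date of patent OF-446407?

2024-09-29

Base term: filing date + 18 years → 17 July 2019.
Opposition Stay Credit: +143 days → 7 December 2019.
Regulatory Review Extension: 2453 days claimed exceeds the 1758-day cap, so +1758 days → 29 September 2024.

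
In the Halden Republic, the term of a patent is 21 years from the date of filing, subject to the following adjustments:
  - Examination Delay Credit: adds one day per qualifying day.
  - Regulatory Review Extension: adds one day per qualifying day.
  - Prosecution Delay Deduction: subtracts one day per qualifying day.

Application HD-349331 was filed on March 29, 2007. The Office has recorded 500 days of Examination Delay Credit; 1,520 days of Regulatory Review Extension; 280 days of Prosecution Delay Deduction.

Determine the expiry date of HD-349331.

Base term: filing date + 21 years → 29 March 2028.
Examination Delay Credit: +500 days → 11 August 2029.
Regulatory Review Extension: +1520 days → 9 October 2033.
Prosecution Delay Deduction: −280 days → 2 January 2033.

January 2, 2033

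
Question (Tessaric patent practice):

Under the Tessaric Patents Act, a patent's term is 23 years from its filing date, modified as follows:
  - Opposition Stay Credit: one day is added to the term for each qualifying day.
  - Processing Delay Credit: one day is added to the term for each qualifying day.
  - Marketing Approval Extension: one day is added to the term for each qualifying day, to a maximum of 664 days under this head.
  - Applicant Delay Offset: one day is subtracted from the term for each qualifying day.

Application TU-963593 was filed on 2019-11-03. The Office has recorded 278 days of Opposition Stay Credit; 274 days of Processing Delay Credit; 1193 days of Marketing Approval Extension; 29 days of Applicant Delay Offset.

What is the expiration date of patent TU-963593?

Base term: filing date + 23 years → 3 November 2042.
Opposition Stay Credit: +278 days → 8 August 2043.
Processing Delay Credit: +274 days → 8 May 2044.
Marketing Approval Extension: 1193 days claimed exceeds the 664-day cap, so +664 days → 3 March 2046.
Applicant Delay Offset: −29 days → 2 February 2046.

2046-02-02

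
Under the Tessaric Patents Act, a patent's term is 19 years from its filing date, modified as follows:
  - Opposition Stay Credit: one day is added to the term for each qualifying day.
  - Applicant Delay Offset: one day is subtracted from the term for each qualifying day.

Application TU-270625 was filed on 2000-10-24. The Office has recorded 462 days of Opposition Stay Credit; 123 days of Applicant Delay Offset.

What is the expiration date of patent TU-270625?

September 27, 2020

Base term: filing date + 19 years → 24 October 2019.
Opposition Stay Credit: +462 days → 28 January 2021.
Applicant Delay Offset: −123 days → 27 September 2020.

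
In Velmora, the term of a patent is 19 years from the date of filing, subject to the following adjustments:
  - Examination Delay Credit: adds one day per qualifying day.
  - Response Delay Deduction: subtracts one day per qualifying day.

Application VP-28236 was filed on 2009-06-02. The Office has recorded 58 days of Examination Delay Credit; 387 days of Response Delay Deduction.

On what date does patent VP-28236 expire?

Base term: filing date + 19 years → 2 June 2028.
Examination Delay Credit: +58 days → 30 July 2028.
Response Delay Deduction: −387 days → 9 July 2027.

July 9, 2027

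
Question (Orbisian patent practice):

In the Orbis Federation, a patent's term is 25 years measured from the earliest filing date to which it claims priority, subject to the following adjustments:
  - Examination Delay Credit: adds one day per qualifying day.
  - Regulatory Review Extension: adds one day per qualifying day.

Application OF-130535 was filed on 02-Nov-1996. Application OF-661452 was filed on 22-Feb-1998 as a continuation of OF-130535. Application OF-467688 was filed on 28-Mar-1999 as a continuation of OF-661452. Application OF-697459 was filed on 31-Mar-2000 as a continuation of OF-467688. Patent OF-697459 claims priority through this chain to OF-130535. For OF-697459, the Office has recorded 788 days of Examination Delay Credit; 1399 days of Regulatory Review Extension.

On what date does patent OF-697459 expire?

October 29, 2027

Earliest priority filing: 2 November 1996.
Base term: 2 November 1996 + 25 years → 2 November 2021.
Examination Delay Credit: +788 days → 30 December 2023.
Regulatory Review Extension: +1399 days → 29 October 2027.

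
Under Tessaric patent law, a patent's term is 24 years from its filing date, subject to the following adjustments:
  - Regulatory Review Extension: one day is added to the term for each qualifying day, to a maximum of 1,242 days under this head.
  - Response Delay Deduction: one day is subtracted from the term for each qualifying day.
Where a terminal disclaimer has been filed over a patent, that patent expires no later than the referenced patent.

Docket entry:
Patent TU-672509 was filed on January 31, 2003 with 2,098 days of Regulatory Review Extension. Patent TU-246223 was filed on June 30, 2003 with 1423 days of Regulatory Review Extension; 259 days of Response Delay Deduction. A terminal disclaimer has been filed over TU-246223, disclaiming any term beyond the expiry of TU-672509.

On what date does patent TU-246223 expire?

Natural term of TU-246223:
  Base: filing + 24 years → 30 June 2027.
  Regulatory Review Extension: 1423 days claimed exceeds the 1242-day cap, so +1242 days → 23 November 2030.
  Response Delay Deduction: −259 days → 9 March 2030.
Expiry of referenced patent TU-672509:
  Base: filing + 24 years → 31 January 2027.
  Regulatory Review Extension: 2098 days claimed exceeds the 1242-day cap, so +1242 days → 26 June 2030.
Terminal disclaimer: TU-246223 expires on the earlier of 9 March 2030 and 26 June 2030.

March 9, 2030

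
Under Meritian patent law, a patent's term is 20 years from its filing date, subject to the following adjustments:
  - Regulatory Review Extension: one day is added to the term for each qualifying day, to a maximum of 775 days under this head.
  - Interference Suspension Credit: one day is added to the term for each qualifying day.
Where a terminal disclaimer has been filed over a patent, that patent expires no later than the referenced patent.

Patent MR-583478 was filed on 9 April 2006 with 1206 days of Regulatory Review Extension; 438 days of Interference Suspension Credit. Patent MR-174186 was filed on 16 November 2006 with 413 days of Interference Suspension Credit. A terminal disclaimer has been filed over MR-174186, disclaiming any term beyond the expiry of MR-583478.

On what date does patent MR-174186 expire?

Natural term of MR-174186:
  Base: filing + 20 years → 16 November 2026.
  Interference Suspension Credit: +413 days → 3 January 2028.
Expiry of referenced patent MR-583478:
  Base: filing + 20 years → 9 April 2026.
  Regulatory Review Extension: 1206 days claimed exceeds the 775-day cap, so +775 days → 23 May 2028.
  Interference Suspension Credit: +438 days → 4 August 2029.
Terminal disclaimer: MR-174186 expires on the earlier of 3 January 2028 and 4 August 2029.

2028-01-03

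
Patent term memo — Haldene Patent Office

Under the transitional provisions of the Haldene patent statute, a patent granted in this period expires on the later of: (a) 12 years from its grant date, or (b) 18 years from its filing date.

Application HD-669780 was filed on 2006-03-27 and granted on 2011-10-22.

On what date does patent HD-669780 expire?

2024-03-27

(a) grant + 12 years → 22 October 2023.
(b) filing + 18 years → 27 March 2024.
Later of the two: 27 March 2024.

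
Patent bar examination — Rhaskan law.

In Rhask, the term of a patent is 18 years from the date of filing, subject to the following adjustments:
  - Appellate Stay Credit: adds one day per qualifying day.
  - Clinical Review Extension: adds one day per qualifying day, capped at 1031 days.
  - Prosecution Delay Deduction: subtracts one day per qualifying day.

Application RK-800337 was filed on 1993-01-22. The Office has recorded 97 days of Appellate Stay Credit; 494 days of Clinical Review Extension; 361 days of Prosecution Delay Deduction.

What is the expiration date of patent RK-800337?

September 9, 2011

Base term: filing date + 18 years → 22 January 2011.
Appellate Stay Credit: +97 days → 29 April 2011.
Clinical Review Extension: 494 days (within the 1031-day cap) → +494 days → 4 September 2012.
Prosecution Delay Deduction: −361 days → 9 September 2011.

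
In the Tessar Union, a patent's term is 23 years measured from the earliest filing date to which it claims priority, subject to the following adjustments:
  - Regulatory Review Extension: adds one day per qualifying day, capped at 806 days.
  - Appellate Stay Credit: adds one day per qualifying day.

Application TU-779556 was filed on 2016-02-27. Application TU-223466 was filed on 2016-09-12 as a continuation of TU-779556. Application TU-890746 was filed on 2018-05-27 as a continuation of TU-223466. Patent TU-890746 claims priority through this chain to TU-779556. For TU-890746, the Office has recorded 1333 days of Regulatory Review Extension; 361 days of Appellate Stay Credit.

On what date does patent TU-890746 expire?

May 9, 2042

Earliest priority filing: 27 February 2016.
Base term: 27 February 2016 + 23 years → 27 February 2039.
Regulatory Review Extension: 1333 days claimed exceeds the 806-day cap, so +806 days → 13 May 2041.
Appellate Stay Credit: +361 days → 9 May 2042.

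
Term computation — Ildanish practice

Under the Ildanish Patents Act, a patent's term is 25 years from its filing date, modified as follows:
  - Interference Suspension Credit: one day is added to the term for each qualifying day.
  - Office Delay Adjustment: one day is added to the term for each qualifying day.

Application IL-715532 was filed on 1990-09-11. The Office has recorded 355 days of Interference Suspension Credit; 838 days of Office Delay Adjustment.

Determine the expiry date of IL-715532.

2018-12-17

Base term: filing date + 25 years → 11 September 2015.
Interference Suspension Credit: +355 days → 31 August 2016.
Office Delay Adjustment: +838 days → 17 December 2018.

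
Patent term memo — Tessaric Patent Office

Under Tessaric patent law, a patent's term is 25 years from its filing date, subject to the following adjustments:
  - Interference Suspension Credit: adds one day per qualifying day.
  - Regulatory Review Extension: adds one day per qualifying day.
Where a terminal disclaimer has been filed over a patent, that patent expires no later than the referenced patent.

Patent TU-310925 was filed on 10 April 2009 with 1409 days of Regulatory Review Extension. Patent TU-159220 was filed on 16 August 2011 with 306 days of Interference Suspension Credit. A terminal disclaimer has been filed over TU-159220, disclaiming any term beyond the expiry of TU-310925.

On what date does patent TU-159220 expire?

2037-06-18

Natural term of TU-159220:
  Base: filing + 25 years → 16 August 2036.
  Interference Suspension Credit: +306 days → 18 June 2037.
Expiry of referenced patent TU-310925:
  Base: filing + 25 years → 10 April 2034.
  Regulatory Review Extension: +1409 days → 17 February 2038.
Terminal disclaimer: TU-159220 expires on the earlier of 18 June 2037 and 17 February 2038.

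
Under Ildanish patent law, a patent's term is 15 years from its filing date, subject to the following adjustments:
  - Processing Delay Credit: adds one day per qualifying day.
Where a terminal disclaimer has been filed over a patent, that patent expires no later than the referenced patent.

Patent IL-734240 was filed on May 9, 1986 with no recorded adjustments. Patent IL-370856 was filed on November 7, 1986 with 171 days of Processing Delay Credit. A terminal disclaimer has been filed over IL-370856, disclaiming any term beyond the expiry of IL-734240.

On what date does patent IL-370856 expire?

Natural term of IL-370856:
  Base: filing + 15 years → 7 November 2001.
  Processing Delay Credit: +171 days → 27 April 2002.
Expiry of referenced patent IL-734240:
  Base: filing + 15 years → 9 May 2001.
Terminal disclaimer: IL-370856 expires on the earlier of 27 April 2002 and 9 May 2001.

May 9, 2001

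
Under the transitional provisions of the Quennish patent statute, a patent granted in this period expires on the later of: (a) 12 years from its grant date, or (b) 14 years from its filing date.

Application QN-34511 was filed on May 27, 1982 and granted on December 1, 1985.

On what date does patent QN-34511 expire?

1997-12-01

(a) grant + 12 years → 1 December 1997.
(b) filing + 14 years → 27 May 1996.
Later of the two: 1 December 1997.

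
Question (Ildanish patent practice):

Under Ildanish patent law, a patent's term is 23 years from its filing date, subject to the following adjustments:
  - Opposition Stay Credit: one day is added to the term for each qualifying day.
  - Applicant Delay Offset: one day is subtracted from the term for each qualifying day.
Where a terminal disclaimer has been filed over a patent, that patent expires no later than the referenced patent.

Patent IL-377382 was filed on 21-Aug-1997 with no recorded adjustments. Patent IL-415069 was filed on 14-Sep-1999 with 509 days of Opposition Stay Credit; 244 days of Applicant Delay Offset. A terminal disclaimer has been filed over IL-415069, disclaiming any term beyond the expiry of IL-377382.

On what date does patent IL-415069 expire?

August 21, 2020

Natural term of IL-415069:
  Base: filing + 23 years → 14 September 2022.
  Opposition Stay Credit: +509 days → 5 February 2024.
  Applicant Delay Offset: −244 days → 6 June 2023.
Expiry of referenced patent IL-377382:
  Base: filing + 23 years → 21 August 2020.
Terminal disclaimer: IL-415069 expires on the earlier of 6 June 2023 and 21 August 2020.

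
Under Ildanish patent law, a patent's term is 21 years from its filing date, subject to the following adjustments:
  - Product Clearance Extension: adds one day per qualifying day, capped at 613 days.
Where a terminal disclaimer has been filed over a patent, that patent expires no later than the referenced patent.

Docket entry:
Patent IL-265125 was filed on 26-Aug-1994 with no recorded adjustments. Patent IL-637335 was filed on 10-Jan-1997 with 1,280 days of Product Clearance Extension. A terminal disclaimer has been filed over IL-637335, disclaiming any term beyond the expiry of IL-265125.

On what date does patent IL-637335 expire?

2015-08-26

Natural term of IL-637335:
  Base: filing + 21 years → 10 January 2018.
  Product Clearance Extension: 1280 days claimed exceeds the 613-day cap, so +613 days → 15 September 2019.
Expiry of referenced patent IL-265125:
  Base: filing + 21 years → 26 August 2015.
Terminal disclaimer: IL-637335 expires on the earlier of 15 September 2019 and 26 August 2015.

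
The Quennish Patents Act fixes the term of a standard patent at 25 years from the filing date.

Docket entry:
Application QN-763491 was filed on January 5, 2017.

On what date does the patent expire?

Filing date + 25 years → 5 January 2042.

January 5, 2042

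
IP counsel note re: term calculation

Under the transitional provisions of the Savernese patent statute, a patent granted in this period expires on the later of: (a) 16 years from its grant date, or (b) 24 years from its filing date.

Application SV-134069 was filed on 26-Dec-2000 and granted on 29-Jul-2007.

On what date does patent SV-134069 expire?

(a) grant + 16 years → 29 July 2023.
(b) filing + 24 years → 26 December 2024.
Later of the two: 26 December 2024.

2024-12-26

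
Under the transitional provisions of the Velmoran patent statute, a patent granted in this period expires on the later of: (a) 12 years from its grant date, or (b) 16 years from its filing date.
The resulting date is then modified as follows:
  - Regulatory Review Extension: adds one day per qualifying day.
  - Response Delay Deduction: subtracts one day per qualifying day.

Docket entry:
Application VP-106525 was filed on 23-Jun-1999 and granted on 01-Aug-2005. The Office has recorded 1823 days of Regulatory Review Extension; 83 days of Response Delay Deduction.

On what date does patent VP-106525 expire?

2022-05-07

(a) grant + 12 years → 1 August 2017.
(b) filing + 16 years → 23 June 2015.
Later of the two: 1 August 2017.
Regulatory Review Extension: +1823 days → 29 July 2022.
Response Delay Deduction: −83 days → 7 May 2022.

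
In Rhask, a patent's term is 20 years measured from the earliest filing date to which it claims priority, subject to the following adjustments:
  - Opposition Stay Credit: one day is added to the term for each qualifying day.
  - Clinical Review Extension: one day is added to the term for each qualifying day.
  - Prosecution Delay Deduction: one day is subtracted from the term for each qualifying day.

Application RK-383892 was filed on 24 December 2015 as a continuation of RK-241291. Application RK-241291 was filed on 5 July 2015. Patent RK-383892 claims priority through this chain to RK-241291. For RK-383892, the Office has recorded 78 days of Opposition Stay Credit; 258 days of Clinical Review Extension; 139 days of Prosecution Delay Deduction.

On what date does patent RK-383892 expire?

2036-01-18

Earliest priority filing: 5 July 2015.
Base term: 5 July 2015 + 20 years → 5 July 2035.
Opposition Stay Credit: +78 days → 21 September 2035.
Clinical Review Extension: +258 days → 5 June 2036.
Prosecution Delay Deduction: −139 days → 18 January 2036.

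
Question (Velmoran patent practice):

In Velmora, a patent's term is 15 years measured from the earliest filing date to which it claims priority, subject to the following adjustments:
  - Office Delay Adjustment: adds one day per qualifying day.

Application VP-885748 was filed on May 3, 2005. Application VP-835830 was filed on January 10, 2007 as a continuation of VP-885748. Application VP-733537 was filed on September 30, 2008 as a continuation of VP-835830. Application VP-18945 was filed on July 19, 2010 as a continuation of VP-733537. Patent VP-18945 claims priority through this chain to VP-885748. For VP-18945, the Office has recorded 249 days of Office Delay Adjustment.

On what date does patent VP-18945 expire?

Earliest priority filing: 3 May 2005.
Base term: 3 May 2005 + 15 years → 3 May 2020.
Office Delay Adjustment: +249 days → 7 January 2021.

January 7, 2021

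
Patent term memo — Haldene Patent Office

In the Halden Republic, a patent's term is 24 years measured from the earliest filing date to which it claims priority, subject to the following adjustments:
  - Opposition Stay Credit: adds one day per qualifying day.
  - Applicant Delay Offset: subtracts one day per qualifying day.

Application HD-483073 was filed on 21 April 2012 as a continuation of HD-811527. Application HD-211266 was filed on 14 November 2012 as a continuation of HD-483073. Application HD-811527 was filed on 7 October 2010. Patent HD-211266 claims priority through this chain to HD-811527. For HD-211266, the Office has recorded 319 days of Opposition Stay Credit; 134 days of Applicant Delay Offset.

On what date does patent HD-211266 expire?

April 10, 2035

Earliest priority filing: 7 October 2010.
Base term: 7 October 2010 + 24 years → 7 October 2034.
Opposition Stay Credit: +319 days → 22 August 2035.
Applicant Delay Offset: −134 days → 10 April 2035.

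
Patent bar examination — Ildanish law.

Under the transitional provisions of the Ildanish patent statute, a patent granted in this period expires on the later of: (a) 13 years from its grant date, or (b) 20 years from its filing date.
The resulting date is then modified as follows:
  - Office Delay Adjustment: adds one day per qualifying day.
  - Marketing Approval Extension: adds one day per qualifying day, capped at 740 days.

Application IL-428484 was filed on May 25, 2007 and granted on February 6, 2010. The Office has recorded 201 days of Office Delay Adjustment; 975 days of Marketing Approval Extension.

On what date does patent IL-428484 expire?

December 21, 2029

(a) grant + 13 years → 6 February 2023.
(b) filing + 20 years → 25 May 2027.
Later of the two: 25 May 2027.
Office Delay Adjustment: +201 days → 12 December 2027.
Marketing Approval Extension: 975 days claimed exceeds the 740-day cap, so +740 days → 21 December 2029.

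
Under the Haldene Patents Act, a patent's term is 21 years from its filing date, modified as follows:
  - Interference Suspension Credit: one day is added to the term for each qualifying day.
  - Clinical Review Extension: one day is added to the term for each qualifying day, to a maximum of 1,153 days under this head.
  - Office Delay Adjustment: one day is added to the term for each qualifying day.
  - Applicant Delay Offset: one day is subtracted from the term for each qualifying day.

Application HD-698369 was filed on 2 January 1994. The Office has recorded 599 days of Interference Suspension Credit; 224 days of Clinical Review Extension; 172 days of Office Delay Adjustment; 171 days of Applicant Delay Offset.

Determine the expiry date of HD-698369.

April 5, 2017

Base term: filing date + 21 years → 2 January 2015.
Interference Suspension Credit: +599 days → 23 August 2016.
Clinical Review Extension: 224 days (within the 1153-day cap) → +224 days → 4 April 2017.
Office Delay Adjustment: +172 days → 23 September 2017.
Applicant Delay Offset: −171 days → 5 April 2017.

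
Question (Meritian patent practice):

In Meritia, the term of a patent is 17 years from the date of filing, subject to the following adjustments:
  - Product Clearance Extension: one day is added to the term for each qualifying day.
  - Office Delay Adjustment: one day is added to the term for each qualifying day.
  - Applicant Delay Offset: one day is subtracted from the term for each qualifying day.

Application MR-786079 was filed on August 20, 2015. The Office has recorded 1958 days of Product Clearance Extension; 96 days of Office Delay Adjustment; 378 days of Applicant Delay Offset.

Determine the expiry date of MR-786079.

Base term: filing date + 17 years → 20 August 2032.
Product Clearance Extension: +1958 days → 30 December 2037.
Office Delay Adjustment: +96 days → 5 April 2038.
Applicant Delay Offset: −378 days → 23 March 2037.

March 23, 2037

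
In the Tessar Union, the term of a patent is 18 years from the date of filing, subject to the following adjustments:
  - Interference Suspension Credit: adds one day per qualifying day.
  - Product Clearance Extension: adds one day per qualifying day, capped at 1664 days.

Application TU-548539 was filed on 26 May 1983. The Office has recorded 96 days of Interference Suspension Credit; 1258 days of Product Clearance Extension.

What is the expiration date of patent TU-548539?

February 8, 2005

Base term: filing date + 18 years → 26 May 2001.
Interference Suspension Credit: +96 days → 30 August 2001.
Product Clearance Extension: 1258 days (within the 1664-day cap) → +1258 days → 8 February 2005.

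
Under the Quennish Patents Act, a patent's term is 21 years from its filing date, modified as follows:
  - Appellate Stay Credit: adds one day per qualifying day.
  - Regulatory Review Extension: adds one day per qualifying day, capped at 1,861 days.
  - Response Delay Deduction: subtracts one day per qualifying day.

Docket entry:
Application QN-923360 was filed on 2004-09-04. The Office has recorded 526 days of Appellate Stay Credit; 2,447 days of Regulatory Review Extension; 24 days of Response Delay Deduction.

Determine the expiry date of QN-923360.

2032-02-23

Base term: filing date + 21 years → 4 September 2025.
Appellate Stay Credit: +526 days → 12 February 2027.
Regulatory Review Extension: 2447 days claimed exceeds the 1861-day cap, so +1861 days → 18 March 2032.
Response Delay Deduction: −24 days → 23 February 2032.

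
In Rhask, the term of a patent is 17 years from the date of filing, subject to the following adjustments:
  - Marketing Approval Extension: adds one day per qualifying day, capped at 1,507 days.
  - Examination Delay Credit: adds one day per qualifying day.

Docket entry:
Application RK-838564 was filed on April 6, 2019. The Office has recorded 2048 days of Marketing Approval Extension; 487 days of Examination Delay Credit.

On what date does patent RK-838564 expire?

September 21, 2041

Base term: filing date + 17 years → 6 April 2036.
Marketing Approval Extension: 2048 days claimed exceeds the 1507-day cap, so +1507 days → 22 May 2040.
Examination Delay Credit: +487 days → 21 September 2041.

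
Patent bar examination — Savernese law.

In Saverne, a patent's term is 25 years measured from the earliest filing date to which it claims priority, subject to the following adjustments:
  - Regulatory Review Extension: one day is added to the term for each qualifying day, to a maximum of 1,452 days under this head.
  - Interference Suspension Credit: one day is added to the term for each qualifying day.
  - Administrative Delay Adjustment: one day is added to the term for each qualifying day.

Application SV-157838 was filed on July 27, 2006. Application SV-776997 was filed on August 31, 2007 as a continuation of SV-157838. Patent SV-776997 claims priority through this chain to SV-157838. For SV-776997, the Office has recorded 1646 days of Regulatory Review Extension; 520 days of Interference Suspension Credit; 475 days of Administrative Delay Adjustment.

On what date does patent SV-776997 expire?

April 8, 2038

Earliest priority filing: 27 July 2006.
Base term: 27 July 2006 + 25 years → 27 July 2031.
Regulatory Review Extension: 1646 days claimed exceeds the 1452-day cap, so +1452 days → 18 July 2035.
Interference Suspension Credit: +520 days → 19 December 2036.
Administrative Delay Adjustment: +475 days → 8 April 2038.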